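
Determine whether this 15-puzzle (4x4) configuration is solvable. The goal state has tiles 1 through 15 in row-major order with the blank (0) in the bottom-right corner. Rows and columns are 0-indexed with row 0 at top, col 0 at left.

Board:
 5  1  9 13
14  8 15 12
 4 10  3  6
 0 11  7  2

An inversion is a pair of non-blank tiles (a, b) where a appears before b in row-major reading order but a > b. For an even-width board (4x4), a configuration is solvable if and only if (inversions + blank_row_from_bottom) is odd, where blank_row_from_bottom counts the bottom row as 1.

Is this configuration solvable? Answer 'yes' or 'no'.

Answer: no

Derivation:
Inversions: 59
Blank is in row 3 (0-indexed from top), which is row 1 counting from the bottom (bottom = 1).
59 + 1 = 60, which is even, so the puzzle is not solvable.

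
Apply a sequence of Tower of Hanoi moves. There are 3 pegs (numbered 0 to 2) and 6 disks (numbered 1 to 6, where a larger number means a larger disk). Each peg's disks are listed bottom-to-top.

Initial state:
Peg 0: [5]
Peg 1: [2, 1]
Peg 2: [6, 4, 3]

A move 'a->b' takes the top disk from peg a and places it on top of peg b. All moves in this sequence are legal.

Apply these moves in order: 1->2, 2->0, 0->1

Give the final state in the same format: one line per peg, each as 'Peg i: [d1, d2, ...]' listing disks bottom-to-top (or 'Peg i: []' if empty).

Answer: Peg 0: [5]
Peg 1: [2, 1]
Peg 2: [6, 4, 3]

Derivation:
After move 1 (1->2):
Peg 0: [5]
Peg 1: [2]
Peg 2: [6, 4, 3, 1]

After move 2 (2->0):
Peg 0: [5, 1]
Peg 1: [2]
Peg 2: [6, 4, 3]

After move 3 (0->1):
Peg 0: [5]
Peg 1: [2, 1]
Peg 2: [6, 4, 3]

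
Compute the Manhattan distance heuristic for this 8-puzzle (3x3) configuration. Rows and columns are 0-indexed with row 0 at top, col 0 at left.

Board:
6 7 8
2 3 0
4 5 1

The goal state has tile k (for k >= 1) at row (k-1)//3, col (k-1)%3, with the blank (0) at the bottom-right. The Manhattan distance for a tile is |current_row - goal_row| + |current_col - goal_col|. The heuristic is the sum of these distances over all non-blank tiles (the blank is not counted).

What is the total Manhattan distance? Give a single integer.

Answer: 19

Derivation:
Tile 6: (0,0)->(1,2) = 3
Tile 7: (0,1)->(2,0) = 3
Tile 8: (0,2)->(2,1) = 3
Tile 2: (1,0)->(0,1) = 2
Tile 3: (1,1)->(0,2) = 2
Tile 4: (2,0)->(1,0) = 1
Tile 5: (2,1)->(1,1) = 1
Tile 1: (2,2)->(0,0) = 4
Sum: 3 + 3 + 3 + 2 + 2 + 1 + 1 + 4 = 19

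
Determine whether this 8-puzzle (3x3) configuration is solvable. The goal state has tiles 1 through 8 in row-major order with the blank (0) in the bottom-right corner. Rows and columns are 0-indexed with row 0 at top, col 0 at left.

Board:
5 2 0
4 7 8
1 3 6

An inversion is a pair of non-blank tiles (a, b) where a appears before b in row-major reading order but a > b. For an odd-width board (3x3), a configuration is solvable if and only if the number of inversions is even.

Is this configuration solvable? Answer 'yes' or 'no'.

Inversions (pairs i<j in row-major order where tile[i] > tile[j] > 0): 13
13 is odd, so the puzzle is not solvable.

Answer: no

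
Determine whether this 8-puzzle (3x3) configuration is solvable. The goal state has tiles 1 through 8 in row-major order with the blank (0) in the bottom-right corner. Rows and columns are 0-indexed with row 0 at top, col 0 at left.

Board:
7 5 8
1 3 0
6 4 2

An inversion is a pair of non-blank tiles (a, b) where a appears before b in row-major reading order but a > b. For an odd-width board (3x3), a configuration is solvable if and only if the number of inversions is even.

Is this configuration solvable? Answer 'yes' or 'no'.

Answer: no

Derivation:
Inversions (pairs i<j in row-major order where tile[i] > tile[j] > 0): 19
19 is odd, so the puzzle is not solvable.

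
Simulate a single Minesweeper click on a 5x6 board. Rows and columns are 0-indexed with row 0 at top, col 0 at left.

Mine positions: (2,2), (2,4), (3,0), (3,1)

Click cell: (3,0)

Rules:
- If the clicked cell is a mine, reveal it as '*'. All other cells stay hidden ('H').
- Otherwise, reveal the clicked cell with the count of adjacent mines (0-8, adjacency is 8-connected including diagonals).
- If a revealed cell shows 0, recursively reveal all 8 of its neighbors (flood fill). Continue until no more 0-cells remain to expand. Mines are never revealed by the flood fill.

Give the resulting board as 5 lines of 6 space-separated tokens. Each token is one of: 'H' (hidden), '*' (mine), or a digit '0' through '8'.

H H H H H H
H H H H H H
H H H H H H
* H H H H H
H H H H H H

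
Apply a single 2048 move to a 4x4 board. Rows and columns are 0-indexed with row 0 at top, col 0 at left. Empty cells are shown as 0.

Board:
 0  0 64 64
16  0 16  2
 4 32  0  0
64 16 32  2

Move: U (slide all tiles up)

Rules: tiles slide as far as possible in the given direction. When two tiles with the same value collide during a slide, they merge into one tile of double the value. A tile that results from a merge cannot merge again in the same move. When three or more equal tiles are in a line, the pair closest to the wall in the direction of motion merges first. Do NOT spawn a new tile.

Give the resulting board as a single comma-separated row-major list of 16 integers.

Answer: 16, 32, 64, 64, 4, 16, 16, 4, 64, 0, 32, 0, 0, 0, 0, 0

Derivation:
Slide up:
col 0: [0, 16, 4, 64] -> [16, 4, 64, 0]
col 1: [0, 0, 32, 16] -> [32, 16, 0, 0]
col 2: [64, 16, 0, 32] -> [64, 16, 32, 0]
col 3: [64, 2, 0, 2] -> [64, 4, 0, 0]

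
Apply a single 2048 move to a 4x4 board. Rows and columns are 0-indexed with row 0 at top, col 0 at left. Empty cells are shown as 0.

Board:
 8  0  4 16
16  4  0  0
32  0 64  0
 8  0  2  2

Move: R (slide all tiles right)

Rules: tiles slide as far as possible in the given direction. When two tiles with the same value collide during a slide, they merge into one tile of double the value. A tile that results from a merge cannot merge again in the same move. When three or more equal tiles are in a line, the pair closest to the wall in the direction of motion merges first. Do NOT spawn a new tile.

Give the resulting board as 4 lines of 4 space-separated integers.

Answer:  0  8  4 16
 0  0 16  4
 0  0 32 64
 0  0  8  4

Derivation:
Slide right:
row 0: [8, 0, 4, 16] -> [0, 8, 4, 16]
row 1: [16, 4, 0, 0] -> [0, 0, 16, 4]
row 2: [32, 0, 64, 0] -> [0, 0, 32, 64]
row 3: [8, 0, 2, 2] -> [0, 0, 8, 4]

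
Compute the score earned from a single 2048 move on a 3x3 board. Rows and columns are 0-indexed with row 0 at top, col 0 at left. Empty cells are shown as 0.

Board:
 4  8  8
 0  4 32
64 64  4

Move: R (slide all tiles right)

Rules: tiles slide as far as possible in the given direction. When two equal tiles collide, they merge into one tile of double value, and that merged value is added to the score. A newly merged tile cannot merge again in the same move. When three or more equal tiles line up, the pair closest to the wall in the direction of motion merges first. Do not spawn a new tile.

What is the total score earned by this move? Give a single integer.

Slide right:
row 0: [4, 8, 8] -> [0, 4, 16]  score +16 (running 16)
row 1: [0, 4, 32] -> [0, 4, 32]  score +0 (running 16)
row 2: [64, 64, 4] -> [0, 128, 4]  score +128 (running 144)
Board after move:
  0   4  16
  0   4  32
  0 128   4

Answer: 144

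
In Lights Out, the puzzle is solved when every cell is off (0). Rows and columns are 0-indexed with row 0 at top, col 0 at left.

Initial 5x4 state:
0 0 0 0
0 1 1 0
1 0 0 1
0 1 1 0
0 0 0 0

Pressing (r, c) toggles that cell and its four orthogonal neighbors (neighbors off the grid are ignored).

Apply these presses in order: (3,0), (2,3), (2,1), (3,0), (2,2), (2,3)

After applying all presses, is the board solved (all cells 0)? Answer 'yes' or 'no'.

After press 1 at (3,0):
0 0 0 0
0 1 1 0
0 0 0 1
1 0 1 0
1 0 0 0

After press 2 at (2,3):
0 0 0 0
0 1 1 1
0 0 1 0
1 0 1 1
1 0 0 0

After press 3 at (2,1):
0 0 0 0
0 0 1 1
1 1 0 0
1 1 1 1
1 0 0 0

After press 4 at (3,0):
0 0 0 0
0 0 1 1
0 1 0 0
0 0 1 1
0 0 0 0

After press 5 at (2,2):
0 0 0 0
0 0 0 1
0 0 1 1
0 0 0 1
0 0 0 0

After press 6 at (2,3):
0 0 0 0
0 0 0 0
0 0 0 0
0 0 0 0
0 0 0 0

Lights still on: 0

Answer: yes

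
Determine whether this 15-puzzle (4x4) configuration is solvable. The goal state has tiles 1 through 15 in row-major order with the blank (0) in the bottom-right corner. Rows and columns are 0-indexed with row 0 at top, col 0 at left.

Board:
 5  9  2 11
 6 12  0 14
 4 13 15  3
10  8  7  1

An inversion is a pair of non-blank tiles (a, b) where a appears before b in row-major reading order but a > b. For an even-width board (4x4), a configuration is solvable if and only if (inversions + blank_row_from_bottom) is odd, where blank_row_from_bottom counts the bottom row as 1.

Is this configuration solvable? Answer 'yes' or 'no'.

Answer: yes

Derivation:
Inversions: 54
Blank is in row 1 (0-indexed from top), which is row 3 counting from the bottom (bottom = 1).
54 + 3 = 57, which is odd, so the puzzle is solvable.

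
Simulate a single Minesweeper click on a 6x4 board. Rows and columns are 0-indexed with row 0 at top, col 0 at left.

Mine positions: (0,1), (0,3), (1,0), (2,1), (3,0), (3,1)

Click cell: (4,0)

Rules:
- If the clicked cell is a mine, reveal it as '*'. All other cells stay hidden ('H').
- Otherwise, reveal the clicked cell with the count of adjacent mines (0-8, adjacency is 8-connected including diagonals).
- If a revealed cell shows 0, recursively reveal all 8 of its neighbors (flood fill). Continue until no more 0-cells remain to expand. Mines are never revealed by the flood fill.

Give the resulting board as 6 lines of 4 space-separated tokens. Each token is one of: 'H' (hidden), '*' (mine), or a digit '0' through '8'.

H H H H
H H H H
H H H H
H H H H
2 H H H
H H H H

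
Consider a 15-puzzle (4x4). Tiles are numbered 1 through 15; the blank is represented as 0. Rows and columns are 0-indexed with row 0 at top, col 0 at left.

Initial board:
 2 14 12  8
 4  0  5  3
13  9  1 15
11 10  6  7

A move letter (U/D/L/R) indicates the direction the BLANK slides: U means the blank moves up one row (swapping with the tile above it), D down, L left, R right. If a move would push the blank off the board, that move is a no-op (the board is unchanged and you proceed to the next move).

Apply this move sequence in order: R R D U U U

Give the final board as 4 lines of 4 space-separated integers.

After move 1 (R):
 2 14 12  8
 4  5  0  3
13  9  1 15
11 10  6  7

After move 2 (R):
 2 14 12  8
 4  5  3  0
13  9  1 15
11 10  6  7

After move 3 (D):
 2 14 12  8
 4  5  3 15
13  9  1  0
11 10  6  7

After move 4 (U):
 2 14 12  8
 4  5  3  0
13  9  1 15
11 10  6  7

After move 5 (U):
 2 14 12  0
 4  5  3  8
13  9  1 15
11 10  6  7

After move 6 (U):
 2 14 12  0
 4  5  3  8
13  9  1 15
11 10  6  7

Answer:  2 14 12  0
 4  5  3  8
13  9  1 15
11 10  6  7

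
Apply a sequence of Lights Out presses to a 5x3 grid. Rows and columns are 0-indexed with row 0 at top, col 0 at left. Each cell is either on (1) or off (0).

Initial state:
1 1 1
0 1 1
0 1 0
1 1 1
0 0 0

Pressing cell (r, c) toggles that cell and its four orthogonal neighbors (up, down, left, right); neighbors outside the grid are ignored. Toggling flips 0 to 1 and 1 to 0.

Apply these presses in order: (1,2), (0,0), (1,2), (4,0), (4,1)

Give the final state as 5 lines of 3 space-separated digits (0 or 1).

After press 1 at (1,2):
1 1 0
0 0 0
0 1 1
1 1 1
0 0 0

After press 2 at (0,0):
0 0 0
1 0 0
0 1 1
1 1 1
0 0 0

After press 3 at (1,2):
0 0 1
1 1 1
0 1 0
1 1 1
0 0 0

After press 4 at (4,0):
0 0 1
1 1 1
0 1 0
0 1 1
1 1 0

After press 5 at (4,1):
0 0 1
1 1 1
0 1 0
0 0 1
0 0 1

Answer: 0 0 1
1 1 1
0 1 0
0 0 1
0 0 1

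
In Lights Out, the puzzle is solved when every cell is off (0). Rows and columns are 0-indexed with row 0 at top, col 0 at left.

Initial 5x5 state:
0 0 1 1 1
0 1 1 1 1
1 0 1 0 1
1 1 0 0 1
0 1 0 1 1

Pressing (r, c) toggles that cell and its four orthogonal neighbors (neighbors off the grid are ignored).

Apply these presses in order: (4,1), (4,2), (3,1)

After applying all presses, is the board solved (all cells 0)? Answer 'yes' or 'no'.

Answer: no

Derivation:
After press 1 at (4,1):
0 0 1 1 1
0 1 1 1 1
1 0 1 0 1
1 0 0 0 1
1 0 1 1 1

After press 2 at (4,2):
0 0 1 1 1
0 1 1 1 1
1 0 1 0 1
1 0 1 0 1
1 1 0 0 1

After press 3 at (3,1):
0 0 1 1 1
0 1 1 1 1
1 1 1 0 1
0 1 0 0 1
1 0 0 0 1

Lights still on: 15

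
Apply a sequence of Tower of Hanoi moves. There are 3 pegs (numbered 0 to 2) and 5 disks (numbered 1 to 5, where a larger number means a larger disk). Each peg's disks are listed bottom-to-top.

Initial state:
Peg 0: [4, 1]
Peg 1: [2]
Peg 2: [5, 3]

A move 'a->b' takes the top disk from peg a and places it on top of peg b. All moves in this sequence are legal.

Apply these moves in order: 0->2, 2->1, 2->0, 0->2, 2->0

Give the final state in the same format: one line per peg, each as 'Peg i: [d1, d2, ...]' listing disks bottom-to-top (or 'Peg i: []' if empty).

After move 1 (0->2):
Peg 0: [4]
Peg 1: [2]
Peg 2: [5, 3, 1]

After move 2 (2->1):
Peg 0: [4]
Peg 1: [2, 1]
Peg 2: [5, 3]

After move 3 (2->0):
Peg 0: [4, 3]
Peg 1: [2, 1]
Peg 2: [5]

After move 4 (0->2):
Peg 0: [4]
Peg 1: [2, 1]
Peg 2: [5, 3]

After move 5 (2->0):
Peg 0: [4, 3]
Peg 1: [2, 1]
Peg 2: [5]

Answer: Peg 0: [4, 3]
Peg 1: [2, 1]
Peg 2: [5]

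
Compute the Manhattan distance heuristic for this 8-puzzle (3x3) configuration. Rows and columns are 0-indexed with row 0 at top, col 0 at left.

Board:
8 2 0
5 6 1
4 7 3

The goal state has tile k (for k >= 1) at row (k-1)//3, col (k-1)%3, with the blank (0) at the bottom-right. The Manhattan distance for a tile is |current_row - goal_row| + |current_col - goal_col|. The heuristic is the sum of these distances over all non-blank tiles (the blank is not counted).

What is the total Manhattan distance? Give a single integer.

Tile 8: (0,0)->(2,1) = 3
Tile 2: (0,1)->(0,1) = 0
Tile 5: (1,0)->(1,1) = 1
Tile 6: (1,1)->(1,2) = 1
Tile 1: (1,2)->(0,0) = 3
Tile 4: (2,0)->(1,0) = 1
Tile 7: (2,1)->(2,0) = 1
Tile 3: (2,2)->(0,2) = 2
Sum: 3 + 0 + 1 + 1 + 3 + 1 + 1 + 2 = 12

Answer: 12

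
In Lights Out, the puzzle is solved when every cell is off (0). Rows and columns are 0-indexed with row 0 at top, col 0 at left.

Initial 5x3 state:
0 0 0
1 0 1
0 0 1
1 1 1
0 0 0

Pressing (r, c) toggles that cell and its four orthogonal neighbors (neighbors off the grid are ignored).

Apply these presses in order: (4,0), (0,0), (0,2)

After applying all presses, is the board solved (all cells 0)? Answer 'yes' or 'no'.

Answer: no

Derivation:
After press 1 at (4,0):
0 0 0
1 0 1
0 0 1
0 1 1
1 1 0

After press 2 at (0,0):
1 1 0
0 0 1
0 0 1
0 1 1
1 1 0

After press 3 at (0,2):
1 0 1
0 0 0
0 0 1
0 1 1
1 1 0

Lights still on: 7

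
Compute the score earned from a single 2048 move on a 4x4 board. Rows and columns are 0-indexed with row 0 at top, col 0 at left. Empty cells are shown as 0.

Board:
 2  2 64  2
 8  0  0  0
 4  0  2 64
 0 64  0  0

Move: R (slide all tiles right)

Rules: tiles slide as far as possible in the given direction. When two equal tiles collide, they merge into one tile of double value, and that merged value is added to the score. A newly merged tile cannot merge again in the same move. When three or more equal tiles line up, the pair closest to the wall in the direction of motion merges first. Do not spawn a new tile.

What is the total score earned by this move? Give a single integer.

Answer: 4

Derivation:
Slide right:
row 0: [2, 2, 64, 2] -> [0, 4, 64, 2]  score +4 (running 4)
row 1: [8, 0, 0, 0] -> [0, 0, 0, 8]  score +0 (running 4)
row 2: [4, 0, 2, 64] -> [0, 4, 2, 64]  score +0 (running 4)
row 3: [0, 64, 0, 0] -> [0, 0, 0, 64]  score +0 (running 4)
Board after move:
 0  4 64  2
 0  0  0  8
 0  4  2 64
 0  0  0 64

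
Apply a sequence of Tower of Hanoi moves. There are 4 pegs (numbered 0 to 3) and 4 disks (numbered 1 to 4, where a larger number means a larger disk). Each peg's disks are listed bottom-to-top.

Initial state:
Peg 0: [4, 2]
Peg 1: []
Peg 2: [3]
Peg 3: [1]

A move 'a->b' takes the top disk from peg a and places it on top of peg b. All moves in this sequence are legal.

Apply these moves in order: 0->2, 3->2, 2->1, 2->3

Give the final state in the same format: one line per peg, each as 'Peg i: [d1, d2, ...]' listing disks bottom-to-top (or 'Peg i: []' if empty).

Answer: Peg 0: [4]
Peg 1: [1]
Peg 2: [3]
Peg 3: [2]

Derivation:
After move 1 (0->2):
Peg 0: [4]
Peg 1: []
Peg 2: [3, 2]
Peg 3: [1]

After move 2 (3->2):
Peg 0: [4]
Peg 1: []
Peg 2: [3, 2, 1]
Peg 3: []

After move 3 (2->1):
Peg 0: [4]
Peg 1: [1]
Peg 2: [3, 2]
Peg 3: []

After move 4 (2->3):
Peg 0: [4]
Peg 1: [1]
Peg 2: [3]
Peg 3: [2]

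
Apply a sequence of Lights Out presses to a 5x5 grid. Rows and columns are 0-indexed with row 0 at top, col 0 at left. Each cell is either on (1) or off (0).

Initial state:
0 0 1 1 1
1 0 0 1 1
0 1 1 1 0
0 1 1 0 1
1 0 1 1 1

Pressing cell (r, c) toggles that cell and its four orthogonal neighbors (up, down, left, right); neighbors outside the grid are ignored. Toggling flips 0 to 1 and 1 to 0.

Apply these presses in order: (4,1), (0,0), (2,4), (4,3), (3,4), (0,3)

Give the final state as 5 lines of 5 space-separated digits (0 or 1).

After press 1 at (4,1):
0 0 1 1 1
1 0 0 1 1
0 1 1 1 0
0 0 1 0 1
0 1 0 1 1

After press 2 at (0,0):
1 1 1 1 1
0 0 0 1 1
0 1 1 1 0
0 0 1 0 1
0 1 0 1 1

After press 3 at (2,4):
1 1 1 1 1
0 0 0 1 0
0 1 1 0 1
0 0 1 0 0
0 1 0 1 1

After press 4 at (4,3):
1 1 1 1 1
0 0 0 1 0
0 1 1 0 1
0 0 1 1 0
0 1 1 0 0

After press 5 at (3,4):
1 1 1 1 1
0 0 0 1 0
0 1 1 0 0
0 0 1 0 1
0 1 1 0 1

After press 6 at (0,3):
1 1 0 0 0
0 0 0 0 0
0 1 1 0 0
0 0 1 0 1
0 1 1 0 1

Answer: 1 1 0 0 0
0 0 0 0 0
0 1 1 0 0
0 0 1 0 1
0 1 1 0 1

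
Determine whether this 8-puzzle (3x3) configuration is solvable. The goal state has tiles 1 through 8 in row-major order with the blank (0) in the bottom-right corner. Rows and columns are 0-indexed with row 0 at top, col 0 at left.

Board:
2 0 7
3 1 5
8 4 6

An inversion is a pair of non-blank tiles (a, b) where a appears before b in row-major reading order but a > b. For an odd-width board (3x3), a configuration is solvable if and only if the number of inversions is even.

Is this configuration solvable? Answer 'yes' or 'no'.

Answer: yes

Derivation:
Inversions (pairs i<j in row-major order where tile[i] > tile[j] > 0): 10
10 is even, so the puzzle is solvable.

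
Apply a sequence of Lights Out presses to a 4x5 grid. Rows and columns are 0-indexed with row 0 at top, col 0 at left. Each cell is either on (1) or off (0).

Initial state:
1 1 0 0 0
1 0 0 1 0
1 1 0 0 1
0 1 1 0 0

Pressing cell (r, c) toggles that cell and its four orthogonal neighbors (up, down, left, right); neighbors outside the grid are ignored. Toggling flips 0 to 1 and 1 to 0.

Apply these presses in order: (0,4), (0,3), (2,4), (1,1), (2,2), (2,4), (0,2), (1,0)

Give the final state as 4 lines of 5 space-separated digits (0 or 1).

After press 1 at (0,4):
1 1 0 1 1
1 0 0 1 1
1 1 0 0 1
0 1 1 0 0

After press 2 at (0,3):
1 1 1 0 0
1 0 0 0 1
1 1 0 0 1
0 1 1 0 0

After press 3 at (2,4):
1 1 1 0 0
1 0 0 0 0
1 1 0 1 0
0 1 1 0 1

After press 4 at (1,1):
1 0 1 0 0
0 1 1 0 0
1 0 0 1 0
0 1 1 0 1

After press 5 at (2,2):
1 0 1 0 0
0 1 0 0 0
1 1 1 0 0
0 1 0 0 1

After press 6 at (2,4):
1 0 1 0 0
0 1 0 0 1
1 1 1 1 1
0 1 0 0 0

After press 7 at (0,2):
1 1 0 1 0
0 1 1 0 1
1 1 1 1 1
0 1 0 0 0

After press 8 at (1,0):
0 1 0 1 0
1 0 1 0 1
0 1 1 1 1
0 1 0 0 0

Answer: 0 1 0 1 0
1 0 1 0 1
0 1 1 1 1
0 1 0 0 0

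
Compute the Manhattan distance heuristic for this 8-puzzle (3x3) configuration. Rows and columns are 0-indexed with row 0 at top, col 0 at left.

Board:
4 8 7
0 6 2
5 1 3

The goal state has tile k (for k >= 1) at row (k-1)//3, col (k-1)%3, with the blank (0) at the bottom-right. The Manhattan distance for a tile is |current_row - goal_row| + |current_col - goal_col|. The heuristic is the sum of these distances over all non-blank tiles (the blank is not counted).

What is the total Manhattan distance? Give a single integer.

Answer: 17

Derivation:
Tile 4: at (0,0), goal (1,0), distance |0-1|+|0-0| = 1
Tile 8: at (0,1), goal (2,1), distance |0-2|+|1-1| = 2
Tile 7: at (0,2), goal (2,0), distance |0-2|+|2-0| = 4
Tile 6: at (1,1), goal (1,2), distance |1-1|+|1-2| = 1
Tile 2: at (1,2), goal (0,1), distance |1-0|+|2-1| = 2
Tile 5: at (2,0), goal (1,1), distance |2-1|+|0-1| = 2
Tile 1: at (2,1), goal (0,0), distance |2-0|+|1-0| = 3
Tile 3: at (2,2), goal (0,2), distance |2-0|+|2-2| = 2
Sum: 1 + 2 + 4 + 1 + 2 + 2 + 3 + 2 = 17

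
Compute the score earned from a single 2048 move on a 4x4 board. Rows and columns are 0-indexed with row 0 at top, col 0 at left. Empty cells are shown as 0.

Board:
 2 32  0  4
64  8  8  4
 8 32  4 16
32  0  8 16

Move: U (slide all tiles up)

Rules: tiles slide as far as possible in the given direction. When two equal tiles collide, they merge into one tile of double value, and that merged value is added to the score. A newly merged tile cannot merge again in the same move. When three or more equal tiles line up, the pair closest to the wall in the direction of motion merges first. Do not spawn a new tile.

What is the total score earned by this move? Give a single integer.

Slide up:
col 0: [2, 64, 8, 32] -> [2, 64, 8, 32]  score +0 (running 0)
col 1: [32, 8, 32, 0] -> [32, 8, 32, 0]  score +0 (running 0)
col 2: [0, 8, 4, 8] -> [8, 4, 8, 0]  score +0 (running 0)
col 3: [4, 4, 16, 16] -> [8, 32, 0, 0]  score +40 (running 40)
Board after move:
 2 32  8  8
64  8  4 32
 8 32  8  0
32  0  0  0

Answer: 40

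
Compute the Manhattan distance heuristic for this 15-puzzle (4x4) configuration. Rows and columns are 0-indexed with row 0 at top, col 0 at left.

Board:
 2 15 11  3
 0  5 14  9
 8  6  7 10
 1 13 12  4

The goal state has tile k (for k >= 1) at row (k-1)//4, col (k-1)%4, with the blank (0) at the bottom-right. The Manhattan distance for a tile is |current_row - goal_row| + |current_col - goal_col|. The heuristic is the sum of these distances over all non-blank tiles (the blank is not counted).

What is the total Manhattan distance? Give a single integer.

Answer: 33

Derivation:
Tile 2: (0,0)->(0,1) = 1
Tile 15: (0,1)->(3,2) = 4
Tile 11: (0,2)->(2,2) = 2
Tile 3: (0,3)->(0,2) = 1
Tile 5: (1,1)->(1,0) = 1
Tile 14: (1,2)->(3,1) = 3
Tile 9: (1,3)->(2,0) = 4
Tile 8: (2,0)->(1,3) = 4
Tile 6: (2,1)->(1,1) = 1
Tile 7: (2,2)->(1,2) = 1
Tile 10: (2,3)->(2,1) = 2
Tile 1: (3,0)->(0,0) = 3
Tile 13: (3,1)->(3,0) = 1
Tile 12: (3,2)->(2,3) = 2
Tile 4: (3,3)->(0,3) = 3
Sum: 1 + 4 + 2 + 1 + 1 + 3 + 4 + 4 + 1 + 1 + 2 + 3 + 1 + 2 + 3 = 33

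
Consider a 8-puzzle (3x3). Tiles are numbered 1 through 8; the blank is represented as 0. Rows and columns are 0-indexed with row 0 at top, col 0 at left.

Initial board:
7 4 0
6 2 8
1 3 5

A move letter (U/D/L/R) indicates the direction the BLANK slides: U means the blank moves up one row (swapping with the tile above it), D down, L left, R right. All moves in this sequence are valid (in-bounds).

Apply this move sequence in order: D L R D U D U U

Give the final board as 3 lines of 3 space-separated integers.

After move 1 (D):
7 4 8
6 2 0
1 3 5

After move 2 (L):
7 4 8
6 0 2
1 3 5

After move 3 (R):
7 4 8
6 2 0
1 3 5

After move 4 (D):
7 4 8
6 2 5
1 3 0

After move 5 (U):
7 4 8
6 2 0
1 3 5

After move 6 (D):
7 4 8
6 2 5
1 3 0

After move 7 (U):
7 4 8
6 2 0
1 3 5

After move 8 (U):
7 4 0
6 2 8
1 3 5

Answer: 7 4 0
6 2 8
1 3 5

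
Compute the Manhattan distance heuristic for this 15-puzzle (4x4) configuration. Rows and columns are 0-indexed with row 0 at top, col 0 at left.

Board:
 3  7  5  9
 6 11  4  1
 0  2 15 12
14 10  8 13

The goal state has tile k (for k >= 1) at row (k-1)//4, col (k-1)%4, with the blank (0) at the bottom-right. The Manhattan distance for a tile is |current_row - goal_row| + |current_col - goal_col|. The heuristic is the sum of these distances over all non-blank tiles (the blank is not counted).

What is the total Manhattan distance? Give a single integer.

Answer: 32

Derivation:
Tile 3: at (0,0), goal (0,2), distance |0-0|+|0-2| = 2
Tile 7: at (0,1), goal (1,2), distance |0-1|+|1-2| = 2
Tile 5: at (0,2), goal (1,0), distance |0-1|+|2-0| = 3
Tile 9: at (0,3), goal (2,0), distance |0-2|+|3-0| = 5
Tile 6: at (1,0), goal (1,1), distance |1-1|+|0-1| = 1
Tile 11: at (1,1), goal (2,2), distance |1-2|+|1-2| = 2
Tile 4: at (1,2), goal (0,3), distance |1-0|+|2-3| = 2
Tile 1: at (1,3), goal (0,0), distance |1-0|+|3-0| = 4
Tile 2: at (2,1), goal (0,1), distance |2-0|+|1-1| = 2
Tile 15: at (2,2), goal (3,2), distance |2-3|+|2-2| = 1
Tile 12: at (2,3), goal (2,3), distance |2-2|+|3-3| = 0
Tile 14: at (3,0), goal (3,1), distance |3-3|+|0-1| = 1
Tile 10: at (3,1), goal (2,1), distance |3-2|+|1-1| = 1
Tile 8: at (3,2), goal (1,3), distance |3-1|+|2-3| = 3
Tile 13: at (3,3), goal (3,0), distance |3-3|+|3-0| = 3
Sum: 2 + 2 + 3 + 5 + 1 + 2 + 2 + 4 + 2 + 1 + 0 + 1 + 1 + 3 + 3 = 32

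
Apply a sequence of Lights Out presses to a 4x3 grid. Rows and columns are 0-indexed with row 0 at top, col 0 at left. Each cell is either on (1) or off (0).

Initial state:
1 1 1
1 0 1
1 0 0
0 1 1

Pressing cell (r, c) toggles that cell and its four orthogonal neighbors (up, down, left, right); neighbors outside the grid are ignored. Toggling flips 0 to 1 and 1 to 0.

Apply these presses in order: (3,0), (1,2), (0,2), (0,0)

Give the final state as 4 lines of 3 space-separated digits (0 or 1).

After press 1 at (3,0):
1 1 1
1 0 1
0 0 0
1 0 1

After press 2 at (1,2):
1 1 0
1 1 0
0 0 1
1 0 1

After press 3 at (0,2):
1 0 1
1 1 1
0 0 1
1 0 1

After press 4 at (0,0):
0 1 1
0 1 1
0 0 1
1 0 1

Answer: 0 1 1
0 1 1
0 0 1
1 0 1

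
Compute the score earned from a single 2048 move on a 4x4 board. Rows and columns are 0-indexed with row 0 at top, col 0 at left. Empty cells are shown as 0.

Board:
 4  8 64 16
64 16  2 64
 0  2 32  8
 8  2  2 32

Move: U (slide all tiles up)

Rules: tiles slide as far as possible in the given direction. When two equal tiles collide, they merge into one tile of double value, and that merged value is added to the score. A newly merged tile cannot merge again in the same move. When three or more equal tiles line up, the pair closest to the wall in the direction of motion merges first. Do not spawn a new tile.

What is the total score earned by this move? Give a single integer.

Answer: 4

Derivation:
Slide up:
col 0: [4, 64, 0, 8] -> [4, 64, 8, 0]  score +0 (running 0)
col 1: [8, 16, 2, 2] -> [8, 16, 4, 0]  score +4 (running 4)
col 2: [64, 2, 32, 2] -> [64, 2, 32, 2]  score +0 (running 4)
col 3: [16, 64, 8, 32] -> [16, 64, 8, 32]  score +0 (running 4)
Board after move:
 4  8 64 16
64 16  2 64
 8  4 32  8
 0  0  2 32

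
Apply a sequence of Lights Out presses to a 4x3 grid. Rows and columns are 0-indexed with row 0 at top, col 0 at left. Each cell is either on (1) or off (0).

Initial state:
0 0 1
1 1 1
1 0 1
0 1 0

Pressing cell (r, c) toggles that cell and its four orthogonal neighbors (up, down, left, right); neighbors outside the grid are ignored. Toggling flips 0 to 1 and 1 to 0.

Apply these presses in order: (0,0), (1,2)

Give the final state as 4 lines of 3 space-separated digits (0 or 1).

Answer: 1 1 0
0 0 0
1 0 0
0 1 0

Derivation:
After press 1 at (0,0):
1 1 1
0 1 1
1 0 1
0 1 0

After press 2 at (1,2):
1 1 0
0 0 0
1 0 0
0 1 0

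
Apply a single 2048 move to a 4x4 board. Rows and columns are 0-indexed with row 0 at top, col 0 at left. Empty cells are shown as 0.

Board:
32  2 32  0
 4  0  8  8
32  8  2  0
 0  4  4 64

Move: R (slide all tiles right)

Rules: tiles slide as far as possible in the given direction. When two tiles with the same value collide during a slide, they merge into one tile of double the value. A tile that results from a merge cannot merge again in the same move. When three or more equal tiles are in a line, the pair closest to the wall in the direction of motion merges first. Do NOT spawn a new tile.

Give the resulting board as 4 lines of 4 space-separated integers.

Slide right:
row 0: [32, 2, 32, 0] -> [0, 32, 2, 32]
row 1: [4, 0, 8, 8] -> [0, 0, 4, 16]
row 2: [32, 8, 2, 0] -> [0, 32, 8, 2]
row 3: [0, 4, 4, 64] -> [0, 0, 8, 64]

Answer:  0 32  2 32
 0  0  4 16
 0 32  8  2
 0  0  8 64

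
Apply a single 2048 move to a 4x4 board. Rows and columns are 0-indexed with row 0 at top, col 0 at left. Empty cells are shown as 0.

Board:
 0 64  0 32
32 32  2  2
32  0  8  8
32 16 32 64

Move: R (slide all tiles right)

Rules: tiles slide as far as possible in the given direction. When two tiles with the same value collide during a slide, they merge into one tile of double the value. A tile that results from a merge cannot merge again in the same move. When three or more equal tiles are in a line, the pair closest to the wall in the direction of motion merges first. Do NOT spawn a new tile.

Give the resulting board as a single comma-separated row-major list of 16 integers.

Answer: 0, 0, 64, 32, 0, 0, 64, 4, 0, 0, 32, 16, 32, 16, 32, 64

Derivation:
Slide right:
row 0: [0, 64, 0, 32] -> [0, 0, 64, 32]
row 1: [32, 32, 2, 2] -> [0, 0, 64, 4]
row 2: [32, 0, 8, 8] -> [0, 0, 32, 16]
row 3: [32, 16, 32, 64] -> [32, 16, 32, 64]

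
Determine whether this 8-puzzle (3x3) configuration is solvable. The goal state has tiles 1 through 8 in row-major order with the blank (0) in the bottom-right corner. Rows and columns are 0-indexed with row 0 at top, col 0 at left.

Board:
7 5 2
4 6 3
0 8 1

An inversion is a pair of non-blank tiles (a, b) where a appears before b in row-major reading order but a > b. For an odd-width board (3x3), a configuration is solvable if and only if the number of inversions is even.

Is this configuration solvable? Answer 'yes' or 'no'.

Answer: no

Derivation:
Inversions (pairs i<j in row-major order where tile[i] > tile[j] > 0): 17
17 is odd, so the puzzle is not solvable.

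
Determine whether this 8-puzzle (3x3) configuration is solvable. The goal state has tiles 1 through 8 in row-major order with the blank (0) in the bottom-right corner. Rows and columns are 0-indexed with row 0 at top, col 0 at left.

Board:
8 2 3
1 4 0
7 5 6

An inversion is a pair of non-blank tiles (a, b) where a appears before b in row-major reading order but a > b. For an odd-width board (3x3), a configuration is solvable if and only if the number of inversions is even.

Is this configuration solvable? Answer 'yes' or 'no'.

Answer: no

Derivation:
Inversions (pairs i<j in row-major order where tile[i] > tile[j] > 0): 11
11 is odd, so the puzzle is not solvable.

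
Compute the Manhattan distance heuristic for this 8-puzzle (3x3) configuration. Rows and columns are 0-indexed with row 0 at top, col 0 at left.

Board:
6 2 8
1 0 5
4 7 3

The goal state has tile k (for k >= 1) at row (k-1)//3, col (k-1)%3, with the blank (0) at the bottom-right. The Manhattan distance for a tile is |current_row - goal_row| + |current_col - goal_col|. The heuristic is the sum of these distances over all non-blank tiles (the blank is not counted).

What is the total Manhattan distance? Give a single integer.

Answer: 12

Derivation:
Tile 6: at (0,0), goal (1,2), distance |0-1|+|0-2| = 3
Tile 2: at (0,1), goal (0,1), distance |0-0|+|1-1| = 0
Tile 8: at (0,2), goal (2,1), distance |0-2|+|2-1| = 3
Tile 1: at (1,0), goal (0,0), distance |1-0|+|0-0| = 1
Tile 5: at (1,2), goal (1,1), distance |1-1|+|2-1| = 1
Tile 4: at (2,0), goal (1,0), distance |2-1|+|0-0| = 1
Tile 7: at (2,1), goal (2,0), distance |2-2|+|1-0| = 1
Tile 3: at (2,2), goal (0,2), distance |2-0|+|2-2| = 2
Sum: 3 + 0 + 3 + 1 + 1 + 1 + 1 + 2 = 12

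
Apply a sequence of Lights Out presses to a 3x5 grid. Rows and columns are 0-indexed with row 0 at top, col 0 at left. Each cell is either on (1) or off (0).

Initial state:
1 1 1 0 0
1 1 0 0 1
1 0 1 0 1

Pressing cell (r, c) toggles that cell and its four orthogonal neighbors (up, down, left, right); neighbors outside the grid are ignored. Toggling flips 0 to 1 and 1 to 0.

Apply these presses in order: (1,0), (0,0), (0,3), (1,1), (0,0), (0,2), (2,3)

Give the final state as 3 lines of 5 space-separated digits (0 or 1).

Answer: 0 1 1 0 1
1 1 0 0 1
0 1 0 1 0

Derivation:
After press 1 at (1,0):
0 1 1 0 0
0 0 0 0 1
0 0 1 0 1

After press 2 at (0,0):
1 0 1 0 0
1 0 0 0 1
0 0 1 0 1

After press 3 at (0,3):
1 0 0 1 1
1 0 0 1 1
0 0 1 0 1

After press 4 at (1,1):
1 1 0 1 1
0 1 1 1 1
0 1 1 0 1

After press 5 at (0,0):
0 0 0 1 1
1 1 1 1 1
0 1 1 0 1

After press 6 at (0,2):
0 1 1 0 1
1 1 0 1 1
0 1 1 0 1

After press 7 at (2,3):
0 1 1 0 1
1 1 0 0 1
0 1 0 1 0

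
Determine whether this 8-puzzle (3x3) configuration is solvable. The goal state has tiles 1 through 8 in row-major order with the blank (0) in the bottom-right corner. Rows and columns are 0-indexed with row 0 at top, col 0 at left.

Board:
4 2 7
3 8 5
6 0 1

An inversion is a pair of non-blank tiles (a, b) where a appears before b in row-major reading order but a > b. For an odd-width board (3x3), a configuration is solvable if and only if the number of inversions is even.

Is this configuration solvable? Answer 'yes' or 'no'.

Answer: yes

Derivation:
Inversions (pairs i<j in row-major order where tile[i] > tile[j] > 0): 14
14 is even, so the puzzle is solvable.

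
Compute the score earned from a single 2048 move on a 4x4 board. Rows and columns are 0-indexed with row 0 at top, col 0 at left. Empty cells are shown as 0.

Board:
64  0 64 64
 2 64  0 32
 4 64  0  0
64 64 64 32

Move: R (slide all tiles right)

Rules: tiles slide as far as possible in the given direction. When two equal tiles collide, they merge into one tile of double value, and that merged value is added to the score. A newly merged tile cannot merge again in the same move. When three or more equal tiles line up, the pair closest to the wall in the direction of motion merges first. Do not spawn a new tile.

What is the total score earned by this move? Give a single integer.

Slide right:
row 0: [64, 0, 64, 64] -> [0, 0, 64, 128]  score +128 (running 128)
row 1: [2, 64, 0, 32] -> [0, 2, 64, 32]  score +0 (running 128)
row 2: [4, 64, 0, 0] -> [0, 0, 4, 64]  score +0 (running 128)
row 3: [64, 64, 64, 32] -> [0, 64, 128, 32]  score +128 (running 256)
Board after move:
  0   0  64 128
  0   2  64  32
  0   0   4  64
  0  64 128  32

Answer: 256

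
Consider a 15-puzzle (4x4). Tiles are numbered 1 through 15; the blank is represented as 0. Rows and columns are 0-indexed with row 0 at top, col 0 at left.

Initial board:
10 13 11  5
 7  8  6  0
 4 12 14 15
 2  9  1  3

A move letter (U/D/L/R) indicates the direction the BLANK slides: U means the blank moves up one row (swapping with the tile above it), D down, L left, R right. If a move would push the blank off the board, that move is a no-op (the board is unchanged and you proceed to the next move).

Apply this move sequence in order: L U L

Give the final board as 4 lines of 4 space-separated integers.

After move 1 (L):
10 13 11  5
 7  8  0  6
 4 12 14 15
 2  9  1  3

After move 2 (U):
10 13  0  5
 7  8 11  6
 4 12 14 15
 2  9  1  3

After move 3 (L):
10  0 13  5
 7  8 11  6
 4 12 14 15
 2  9  1  3

Answer: 10  0 13  5
 7  8 11  6
 4 12 14 15
 2  9  1  3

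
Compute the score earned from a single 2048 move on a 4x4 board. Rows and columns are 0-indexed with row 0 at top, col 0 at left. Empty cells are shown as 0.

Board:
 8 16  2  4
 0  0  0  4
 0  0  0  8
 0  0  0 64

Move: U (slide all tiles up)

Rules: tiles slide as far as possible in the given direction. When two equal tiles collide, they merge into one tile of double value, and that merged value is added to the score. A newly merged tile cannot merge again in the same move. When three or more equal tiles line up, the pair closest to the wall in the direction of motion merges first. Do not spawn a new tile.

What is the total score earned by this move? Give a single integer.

Answer: 8

Derivation:
Slide up:
col 0: [8, 0, 0, 0] -> [8, 0, 0, 0]  score +0 (running 0)
col 1: [16, 0, 0, 0] -> [16, 0, 0, 0]  score +0 (running 0)
col 2: [2, 0, 0, 0] -> [2, 0, 0, 0]  score +0 (running 0)
col 3: [4, 4, 8, 64] -> [8, 8, 64, 0]  score +8 (running 8)
Board after move:
 8 16  2  8
 0  0  0  8
 0  0  0 64
 0  0  0  0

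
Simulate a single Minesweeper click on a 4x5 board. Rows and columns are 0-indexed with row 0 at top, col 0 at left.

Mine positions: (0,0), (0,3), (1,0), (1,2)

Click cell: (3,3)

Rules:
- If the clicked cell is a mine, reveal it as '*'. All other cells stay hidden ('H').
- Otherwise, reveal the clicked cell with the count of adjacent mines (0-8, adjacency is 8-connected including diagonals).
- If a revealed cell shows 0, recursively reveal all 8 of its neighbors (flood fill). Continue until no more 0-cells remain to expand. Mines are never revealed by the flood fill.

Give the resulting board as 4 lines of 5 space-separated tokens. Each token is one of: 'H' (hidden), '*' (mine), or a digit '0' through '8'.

H H H H H
H H H 2 1
1 2 1 1 0
0 0 0 0 0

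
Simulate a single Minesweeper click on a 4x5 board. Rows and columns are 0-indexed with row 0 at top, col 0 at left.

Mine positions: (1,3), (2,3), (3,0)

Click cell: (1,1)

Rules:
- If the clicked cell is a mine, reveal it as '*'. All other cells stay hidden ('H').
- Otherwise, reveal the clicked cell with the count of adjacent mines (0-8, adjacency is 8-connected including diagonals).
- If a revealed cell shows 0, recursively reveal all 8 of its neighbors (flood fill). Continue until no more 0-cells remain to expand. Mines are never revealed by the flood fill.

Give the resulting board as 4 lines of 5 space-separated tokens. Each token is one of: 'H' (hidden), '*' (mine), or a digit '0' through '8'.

0 0 1 H H
0 0 2 H H
1 1 2 H H
H H H H H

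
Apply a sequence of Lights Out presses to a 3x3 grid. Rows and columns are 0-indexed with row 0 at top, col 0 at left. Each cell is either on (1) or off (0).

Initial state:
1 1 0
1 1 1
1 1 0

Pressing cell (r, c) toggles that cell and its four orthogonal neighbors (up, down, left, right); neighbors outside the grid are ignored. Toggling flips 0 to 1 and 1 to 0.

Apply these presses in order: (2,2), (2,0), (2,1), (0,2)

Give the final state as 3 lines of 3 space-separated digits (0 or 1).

After press 1 at (2,2):
1 1 0
1 1 0
1 0 1

After press 2 at (2,0):
1 1 0
0 1 0
0 1 1

After press 3 at (2,1):
1 1 0
0 0 0
1 0 0

After press 4 at (0,2):
1 0 1
0 0 1
1 0 0

Answer: 1 0 1
0 0 1
1 0 0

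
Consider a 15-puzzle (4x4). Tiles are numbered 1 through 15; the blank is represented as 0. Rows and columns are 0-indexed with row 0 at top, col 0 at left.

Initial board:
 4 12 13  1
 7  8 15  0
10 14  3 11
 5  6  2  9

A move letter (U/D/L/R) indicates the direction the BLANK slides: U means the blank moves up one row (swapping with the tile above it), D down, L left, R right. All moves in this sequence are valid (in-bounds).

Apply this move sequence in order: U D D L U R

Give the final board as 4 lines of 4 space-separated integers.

Answer:  4 12 13  1
 7  8 11  0
10 14 15  3
 5  6  2  9

Derivation:
After move 1 (U):
 4 12 13  0
 7  8 15  1
10 14  3 11
 5  6  2  9

After move 2 (D):
 4 12 13  1
 7  8 15  0
10 14  3 11
 5  6  2  9

After move 3 (D):
 4 12 13  1
 7  8 15 11
10 14  3  0
 5  6  2  9

After move 4 (L):
 4 12 13  1
 7  8 15 11
10 14  0  3
 5  6  2  9

After move 5 (U):
 4 12 13  1
 7  8  0 11
10 14 15  3
 5  6  2  9

After move 6 (R):
 4 12 13  1
 7  8 11  0
10 14 15  3
 5  6  2  9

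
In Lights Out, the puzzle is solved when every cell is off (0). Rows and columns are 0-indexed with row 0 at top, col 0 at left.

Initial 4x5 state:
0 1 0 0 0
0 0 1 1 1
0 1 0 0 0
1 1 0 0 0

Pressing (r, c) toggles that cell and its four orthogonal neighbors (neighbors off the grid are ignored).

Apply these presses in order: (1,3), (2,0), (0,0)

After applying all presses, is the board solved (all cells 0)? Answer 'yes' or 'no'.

After press 1 at (1,3):
0 1 0 1 0
0 0 0 0 0
0 1 0 1 0
1 1 0 0 0

After press 2 at (2,0):
0 1 0 1 0
1 0 0 0 0
1 0 0 1 0
0 1 0 0 0

After press 3 at (0,0):
1 0 0 1 0
0 0 0 0 0
1 0 0 1 0
0 1 0 0 0

Lights still on: 5

Answer: no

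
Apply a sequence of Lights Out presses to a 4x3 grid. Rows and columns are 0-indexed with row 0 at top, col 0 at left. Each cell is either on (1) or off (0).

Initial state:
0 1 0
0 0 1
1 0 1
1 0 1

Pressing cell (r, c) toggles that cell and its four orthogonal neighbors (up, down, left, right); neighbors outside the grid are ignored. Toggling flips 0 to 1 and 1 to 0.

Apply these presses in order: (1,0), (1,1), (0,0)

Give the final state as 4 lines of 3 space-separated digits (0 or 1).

After press 1 at (1,0):
1 1 0
1 1 1
0 0 1
1 0 1

After press 2 at (1,1):
1 0 0
0 0 0
0 1 1
1 0 1

After press 3 at (0,0):
0 1 0
1 0 0
0 1 1
1 0 1

Answer: 0 1 0
1 0 0
0 1 1
1 0 1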